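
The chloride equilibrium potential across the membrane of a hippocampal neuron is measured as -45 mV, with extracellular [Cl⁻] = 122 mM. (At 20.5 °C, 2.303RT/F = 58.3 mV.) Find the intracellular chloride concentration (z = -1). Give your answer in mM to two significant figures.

Nernst: E = (58.3/-1) · log₁₀([out]/[in]), so log₁₀([out]/[in]) = -45.0 × -1 / 58.3 = 0.7719.
[out]/[in] = 10^(0.7719) = 5.914.
[in] = 122 / 5.914 = 20.63 mM.

21 mM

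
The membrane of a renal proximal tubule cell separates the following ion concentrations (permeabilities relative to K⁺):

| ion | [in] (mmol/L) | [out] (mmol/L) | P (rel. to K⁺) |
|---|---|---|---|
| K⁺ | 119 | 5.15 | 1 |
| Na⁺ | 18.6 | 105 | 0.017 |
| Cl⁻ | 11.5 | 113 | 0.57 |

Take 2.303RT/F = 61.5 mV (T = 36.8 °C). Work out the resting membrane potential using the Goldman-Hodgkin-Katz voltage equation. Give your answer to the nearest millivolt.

Vm = 61.5 · log₁₀[(Σ P·[cation]ₒ + Σ P·[anion]ᵢ) / (Σ P·[cation]ᵢ + Σ P·[anion]ₒ)]
Numerator = 1×5.15 + 0.017×105 + 0.57×11.5 = 13.49
Denominator = 1×119 + 0.017×18.6 + 0.57×113 = 183.7
Vm = 61.5 · log₁₀(0.073424) = 61.5 × (-1.1342) = -69.75 mV

-70 mV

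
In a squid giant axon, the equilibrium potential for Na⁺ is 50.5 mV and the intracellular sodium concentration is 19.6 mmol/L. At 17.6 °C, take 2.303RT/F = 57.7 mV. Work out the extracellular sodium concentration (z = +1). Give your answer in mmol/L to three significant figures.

Nernst: E = (57.7/1) · log₁₀([out]/[in]), so log₁₀([out]/[in]) = 50.5 × 1 / 57.7 = 0.8752.
[out]/[in] = 10^(0.8752) = 7.503.
[out] = 7.503 × 19.6 = 147.1 mmol/L.

147 mmol/L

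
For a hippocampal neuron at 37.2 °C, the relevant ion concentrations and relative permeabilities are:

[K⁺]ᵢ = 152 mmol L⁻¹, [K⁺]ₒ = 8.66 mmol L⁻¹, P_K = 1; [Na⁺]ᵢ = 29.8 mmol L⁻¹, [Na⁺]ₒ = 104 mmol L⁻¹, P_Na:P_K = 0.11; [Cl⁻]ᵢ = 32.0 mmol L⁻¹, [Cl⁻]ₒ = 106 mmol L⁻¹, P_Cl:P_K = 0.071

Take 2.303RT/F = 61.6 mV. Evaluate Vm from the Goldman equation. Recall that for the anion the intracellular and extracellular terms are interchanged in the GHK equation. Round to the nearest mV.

Vm = 61.6 · log₁₀[(Σ P·[cation]ₒ + Σ P·[anion]ᵢ) / (Σ P·[cation]ᵢ + Σ P·[anion]ₒ)]
Numerator = 1×8.66 + 0.11×104 + 0.071×32.0 = 22.37
Denominator = 1×152 + 0.11×29.8 + 0.071×106 = 162.8
Vm = 61.6 · log₁₀(0.13742) = 61.6 × (-0.8620) = -53.10 mV

-53 mV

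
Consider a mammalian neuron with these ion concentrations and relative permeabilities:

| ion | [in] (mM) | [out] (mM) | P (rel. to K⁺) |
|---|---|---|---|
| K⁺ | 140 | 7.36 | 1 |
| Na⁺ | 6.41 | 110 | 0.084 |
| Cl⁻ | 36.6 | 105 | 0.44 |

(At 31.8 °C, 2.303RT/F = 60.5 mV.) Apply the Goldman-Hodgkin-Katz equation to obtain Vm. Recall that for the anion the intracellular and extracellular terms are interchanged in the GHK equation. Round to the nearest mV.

Vm = 60.5 · log₁₀[(Σ P·[cation]ₒ + Σ P·[anion]ᵢ) / (Σ P·[cation]ᵢ + Σ P·[anion]ₒ)]
Numerator = 1×7.36 + 0.084×110 + 0.44×36.6 = 32.7
Denominator = 1×140 + 0.084×6.41 + 0.44×105 = 186.7
Vm = 60.5 · log₁₀(0.17513) = 60.5 × (-0.7566) = -45.78 mV

-46 mV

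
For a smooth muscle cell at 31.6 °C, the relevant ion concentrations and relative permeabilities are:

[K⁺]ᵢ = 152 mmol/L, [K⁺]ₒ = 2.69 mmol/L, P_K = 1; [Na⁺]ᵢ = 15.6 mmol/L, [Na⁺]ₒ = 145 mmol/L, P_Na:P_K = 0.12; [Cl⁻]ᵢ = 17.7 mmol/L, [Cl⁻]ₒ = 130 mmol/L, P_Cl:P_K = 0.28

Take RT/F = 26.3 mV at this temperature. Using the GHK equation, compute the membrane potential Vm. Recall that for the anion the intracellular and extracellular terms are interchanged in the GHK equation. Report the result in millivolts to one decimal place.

-53.3 mV

Vm = 26.3 · ln[(Σ P·[cation]ₒ + Σ P·[anion]ᵢ) / (Σ P·[cation]ᵢ + Σ P·[anion]ₒ)]
Numerator = 1×2.69 + 0.12×145 + 0.28×17.7 = 25.05
Denominator = 1×152 + 0.12×15.6 + 0.28×130 = 190.3
Vm = 26.3 · ln(0.13163) = 26.3 × (-2.0277) = -53.33 mV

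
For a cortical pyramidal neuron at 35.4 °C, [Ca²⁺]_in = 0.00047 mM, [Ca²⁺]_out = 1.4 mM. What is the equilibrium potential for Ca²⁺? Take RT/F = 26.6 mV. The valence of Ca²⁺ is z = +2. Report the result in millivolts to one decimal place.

106.4 mV

E = (26.6/z) · ln([Ca²⁺]_out/[Ca²⁺]_in) with z = +2.
= (26.6/2) · ln(1.4/0.00047) = 13.30 · ln(2979)
= 13.30 · (7.9993) = 106.39 mV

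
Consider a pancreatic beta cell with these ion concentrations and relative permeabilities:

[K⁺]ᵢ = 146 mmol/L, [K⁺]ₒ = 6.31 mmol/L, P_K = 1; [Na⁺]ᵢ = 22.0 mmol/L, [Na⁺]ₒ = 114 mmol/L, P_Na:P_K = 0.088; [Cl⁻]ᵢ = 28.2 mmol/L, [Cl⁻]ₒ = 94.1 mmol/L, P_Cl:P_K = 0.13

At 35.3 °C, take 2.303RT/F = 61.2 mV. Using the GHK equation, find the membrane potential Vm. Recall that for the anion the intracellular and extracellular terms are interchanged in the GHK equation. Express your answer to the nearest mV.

-55 mV

Vm = 61.2 · log₁₀[(Σ P·[cation]ₒ + Σ P·[anion]ᵢ) / (Σ P·[cation]ᵢ + Σ P·[anion]ₒ)]
Numerator = 1×6.31 + 0.088×114 + 0.13×28.2 = 20.01
Denominator = 1×146 + 0.088×22.0 + 0.13×94.1 = 160.2
Vm = 61.2 · log₁₀(0.12492) = 61.2 × (-0.9034) = -55.29 mV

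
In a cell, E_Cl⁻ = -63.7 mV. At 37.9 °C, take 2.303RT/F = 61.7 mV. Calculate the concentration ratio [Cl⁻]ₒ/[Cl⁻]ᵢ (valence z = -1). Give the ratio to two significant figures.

log₁₀([out]/[in]) = E·z/(61.7) = -63.7 × -1 / 61.7 = 1.0324
[out]/[in] = 10^(1.0324) = 10.77

11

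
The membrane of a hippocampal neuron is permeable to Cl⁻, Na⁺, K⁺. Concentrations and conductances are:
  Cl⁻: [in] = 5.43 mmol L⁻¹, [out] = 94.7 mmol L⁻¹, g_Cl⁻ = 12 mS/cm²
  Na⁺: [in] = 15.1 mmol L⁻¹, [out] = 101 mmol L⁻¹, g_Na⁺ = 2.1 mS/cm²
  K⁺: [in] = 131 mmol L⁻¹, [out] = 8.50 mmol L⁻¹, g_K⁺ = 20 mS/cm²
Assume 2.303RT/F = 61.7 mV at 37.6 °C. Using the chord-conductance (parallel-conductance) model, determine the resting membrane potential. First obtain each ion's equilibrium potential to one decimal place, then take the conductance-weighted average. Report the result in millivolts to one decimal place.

E_Cl⁻ = (61.7/-1)·log₁₀(94.7/5.43) = -76.6 mV
E_Na⁺ = (61.7/1)·log₁₀(101/15.1) = 50.9 mV
E_K⁺ = (61.7/1)·log₁₀(8.50/131) = -73.3 mV
Vm = (Σ gᵢEᵢ)/(Σ gᵢ) = (12·-76.6 + 2.1·50.9 + 20·-73.3) / (12 + 2.1 + 20)
= -2278.31 / 34.1 = -66.81 mV

-66.8 mV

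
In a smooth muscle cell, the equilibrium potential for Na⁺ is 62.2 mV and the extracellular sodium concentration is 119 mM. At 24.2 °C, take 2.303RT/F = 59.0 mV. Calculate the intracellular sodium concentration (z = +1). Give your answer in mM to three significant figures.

10.5 mM

Nernst: E = (59.0/1) · log₁₀([out]/[in]), so log₁₀([out]/[in]) = 62.2 × 1 / 59.0 = 1.0542.
[out]/[in] = 10^(1.0542) = 11.33.
[in] = 119 / 11.33 = 10.5 mM.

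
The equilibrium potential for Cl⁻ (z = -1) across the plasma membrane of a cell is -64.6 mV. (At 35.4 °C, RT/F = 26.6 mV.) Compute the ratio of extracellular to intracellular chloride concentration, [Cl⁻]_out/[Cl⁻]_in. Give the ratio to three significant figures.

ln([out]/[in]) = E·z/(26.6) = -64.6 × -1 / 26.6 = 2.4286
[out]/[in] = e^(2.4286) = 11.34

11.3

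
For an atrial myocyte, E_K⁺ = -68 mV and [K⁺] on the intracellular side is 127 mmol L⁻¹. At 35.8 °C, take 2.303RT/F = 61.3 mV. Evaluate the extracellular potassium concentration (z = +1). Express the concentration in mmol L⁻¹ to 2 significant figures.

9.9 mmol L⁻¹

Nernst: E = (61.3/1) · log₁₀([out]/[in]), so log₁₀([out]/[in]) = -68.0 × 1 / 61.3 = -1.1093.
[out]/[in] = 10^(-1.1093) = 0.07775.
[out] = 0.07775 × 127 = 9.874 mmol L⁻¹.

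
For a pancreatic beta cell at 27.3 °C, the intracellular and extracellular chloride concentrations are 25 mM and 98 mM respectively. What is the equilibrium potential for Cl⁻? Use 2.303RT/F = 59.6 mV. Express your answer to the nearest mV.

E = (59.6/z) · log₁₀([Cl⁻]_out/[Cl⁻]_in) with z = -1.
For an anion, dividing by z = -1 reverses the sign.
= (59.6/-1) · log₁₀(98/25) = -59.60 · log₁₀(3.92)
= -59.60 · (0.5933) = -35.36 mV

-35 mV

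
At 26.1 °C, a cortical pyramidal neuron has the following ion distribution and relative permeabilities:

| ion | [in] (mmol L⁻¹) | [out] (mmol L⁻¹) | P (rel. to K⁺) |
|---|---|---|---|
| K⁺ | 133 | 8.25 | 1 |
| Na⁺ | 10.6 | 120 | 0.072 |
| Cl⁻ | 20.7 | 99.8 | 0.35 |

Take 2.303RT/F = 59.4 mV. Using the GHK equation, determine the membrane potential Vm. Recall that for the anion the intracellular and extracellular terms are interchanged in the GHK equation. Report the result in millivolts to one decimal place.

Vm = 59.4 · log₁₀[(Σ P·[cation]ₒ + Σ P·[anion]ᵢ) / (Σ P·[cation]ᵢ + Σ P·[anion]ₒ)]
Numerator = 1×8.25 + 0.072×120 + 0.35×20.7 = 24.13
Denominator = 1×133 + 0.072×10.6 + 0.35×99.8 = 168.7
Vm = 59.4 · log₁₀(0.14307) = 59.4 × (-0.8445) = -50.16 mV

-50.2 mV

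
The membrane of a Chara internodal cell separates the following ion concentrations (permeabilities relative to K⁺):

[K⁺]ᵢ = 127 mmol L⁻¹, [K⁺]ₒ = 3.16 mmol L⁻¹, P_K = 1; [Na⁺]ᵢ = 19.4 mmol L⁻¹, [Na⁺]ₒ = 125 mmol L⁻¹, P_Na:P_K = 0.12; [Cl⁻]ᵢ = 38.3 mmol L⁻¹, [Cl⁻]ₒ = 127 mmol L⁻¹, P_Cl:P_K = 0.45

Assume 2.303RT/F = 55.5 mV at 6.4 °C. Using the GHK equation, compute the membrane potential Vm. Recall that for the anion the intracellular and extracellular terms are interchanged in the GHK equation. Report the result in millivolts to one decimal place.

-40.1 mV

Vm = 55.5 · log₁₀[(Σ P·[cation]ₒ + Σ P·[anion]ᵢ) / (Σ P·[cation]ᵢ + Σ P·[anion]ₒ)]
Numerator = 1×3.16 + 0.12×125 + 0.45×38.3 = 35.39
Denominator = 1×127 + 0.12×19.4 + 0.45×127 = 186.5
Vm = 55.5 · log₁₀(0.18981) = 55.5 × (-0.7217) = -40.05 mV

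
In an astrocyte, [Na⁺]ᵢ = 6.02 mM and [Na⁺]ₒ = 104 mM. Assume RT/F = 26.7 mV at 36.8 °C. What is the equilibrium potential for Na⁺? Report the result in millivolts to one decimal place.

76.1 mV

E = (26.7/z) · ln([Na⁺]_out/[Na⁺]_in) with z = +1.
= (26.7/1) · ln(104/6.02) = 26.70 · ln(17.28)
= 26.70 · (2.8493) = 76.08 mV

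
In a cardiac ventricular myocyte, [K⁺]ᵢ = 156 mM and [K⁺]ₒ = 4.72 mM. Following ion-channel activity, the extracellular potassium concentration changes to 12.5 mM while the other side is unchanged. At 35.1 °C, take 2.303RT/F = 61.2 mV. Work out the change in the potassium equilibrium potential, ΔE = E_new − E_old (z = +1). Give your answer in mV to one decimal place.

E_old = (61.2/1)·log₁₀(4.72/156) = -92.97 mV
E_new = (61.2/1)·log₁₀(12.5/156) = -67.09 mV
ΔE = -67.09 − (-92.97) = 25.89 mV

25.9 mV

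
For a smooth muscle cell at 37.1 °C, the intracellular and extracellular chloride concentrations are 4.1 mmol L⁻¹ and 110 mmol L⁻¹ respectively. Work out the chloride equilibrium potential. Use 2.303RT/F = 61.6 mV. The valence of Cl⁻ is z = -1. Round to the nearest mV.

E = (61.6/z) · log₁₀([Cl⁻]_out/[Cl⁻]_in) with z = -1.
For an anion, dividing by z = -1 reverses the sign.
= (61.6/-1) · log₁₀(110/4.1) = -61.60 · log₁₀(26.83)
= -61.60 · (1.4286) = -88.00 mV

-88 mV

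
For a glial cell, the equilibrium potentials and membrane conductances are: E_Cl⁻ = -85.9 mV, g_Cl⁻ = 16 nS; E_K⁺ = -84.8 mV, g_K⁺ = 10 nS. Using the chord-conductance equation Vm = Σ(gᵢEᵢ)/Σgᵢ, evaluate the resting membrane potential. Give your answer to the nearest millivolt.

Σ gᵢEᵢ = 16·(-85.9) + 10·(-84.8) = -2222.40
Σ gᵢ = 16 + 10 = 26
Vm = -2222.40 / 26 = -85.48 mV

-85 mV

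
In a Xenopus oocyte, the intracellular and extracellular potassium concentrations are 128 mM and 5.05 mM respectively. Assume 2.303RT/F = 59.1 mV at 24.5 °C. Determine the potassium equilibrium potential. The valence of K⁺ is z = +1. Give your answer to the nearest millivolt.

-83 mV

E = (59.1/z) · log₁₀([K⁺]_out/[K⁺]_in) with z = +1.
= (59.1/1) · log₁₀(5.05/128) = 59.10 · log₁₀(0.03945)
= 59.10 · (-1.4039) = -82.97 mV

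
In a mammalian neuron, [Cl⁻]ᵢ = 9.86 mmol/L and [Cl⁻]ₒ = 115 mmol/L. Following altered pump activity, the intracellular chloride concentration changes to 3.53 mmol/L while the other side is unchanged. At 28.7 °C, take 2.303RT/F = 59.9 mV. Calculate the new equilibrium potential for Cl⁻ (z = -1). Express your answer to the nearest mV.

-91 mV

After the shift: [Cl⁻]_out = 115, [Cl⁻]_in = 3.53 mmol/L.
E_new = (59.9/-1)·log₁₀(115/3.53) = -59.90 · (1.5129) = -90.62 mV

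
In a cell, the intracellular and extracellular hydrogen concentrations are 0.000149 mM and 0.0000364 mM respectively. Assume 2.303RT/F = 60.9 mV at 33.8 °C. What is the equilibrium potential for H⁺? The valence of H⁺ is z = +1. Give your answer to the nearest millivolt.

E = (60.9/z) · log₁₀([H⁺]_out/[H⁺]_in) with z = +1.
= (60.9/1) · log₁₀(0.0000364/0.000149) = 60.90 · log₁₀(0.2443)
= 60.90 · (-0.6121) = -37.28 mV

-37 mV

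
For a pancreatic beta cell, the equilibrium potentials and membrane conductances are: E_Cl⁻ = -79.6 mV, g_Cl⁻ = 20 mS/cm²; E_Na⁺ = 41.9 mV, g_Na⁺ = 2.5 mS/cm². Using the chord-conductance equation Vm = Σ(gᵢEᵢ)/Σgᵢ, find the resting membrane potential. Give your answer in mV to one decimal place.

-66.1 mV

Σ gᵢEᵢ = 20·(-79.6) + 2.5·(41.9) = -1487.25
Σ gᵢ = 20 + 2.5 = 22.5
Vm = -1487.25 / 22.5 = -66.10 mV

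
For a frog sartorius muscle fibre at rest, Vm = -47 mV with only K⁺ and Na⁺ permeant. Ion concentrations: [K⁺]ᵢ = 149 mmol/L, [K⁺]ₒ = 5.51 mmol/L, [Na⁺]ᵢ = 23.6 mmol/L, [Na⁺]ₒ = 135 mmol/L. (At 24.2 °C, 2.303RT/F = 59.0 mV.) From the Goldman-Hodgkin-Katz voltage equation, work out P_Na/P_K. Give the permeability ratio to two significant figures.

Let α = P_Na/P_K. GHK: Vm = 59.0·log₁₀[(Kₒ + α·Naₒ)/(Kᵢ + α·Naᵢ)].
10^(Vm/59.0) = 10^(-47.0/59.0) = 0.15973
So 0.15973·(Kᵢ + α·Naᵢ) = Kₒ + α·Naₒ → α = (0.15973·149.0 − 5.51) / (135.0 − 0.15973·23.6)
α = (23.8 − 5.51) / (135.0 − 3.77) = 18.29/131.2 = 0.1394

0.14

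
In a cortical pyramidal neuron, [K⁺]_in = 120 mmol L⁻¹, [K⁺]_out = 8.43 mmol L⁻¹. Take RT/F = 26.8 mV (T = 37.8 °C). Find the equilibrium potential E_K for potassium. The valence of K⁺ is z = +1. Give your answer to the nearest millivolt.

-71 mV

E = (26.8/z) · ln([K⁺]_out/[K⁺]_in) with z = +1.
= (26.8/1) · ln(8.43/120) = 26.80 · ln(0.07025)
= 26.80 · (-2.6557) = -71.17 mV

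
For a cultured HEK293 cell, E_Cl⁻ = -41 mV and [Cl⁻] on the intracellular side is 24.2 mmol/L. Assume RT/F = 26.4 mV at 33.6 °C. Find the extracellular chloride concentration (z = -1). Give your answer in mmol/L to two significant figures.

Nernst: E = (26.4/-1) · ln([out]/[in]), so ln([out]/[in]) = -41.0 × -1 / 26.4 = 1.5530.
[out]/[in] = e^(1.5530) = 4.726.
[out] = 4.726 × 24.2 = 114.4 mmol/L.

110 mmol/L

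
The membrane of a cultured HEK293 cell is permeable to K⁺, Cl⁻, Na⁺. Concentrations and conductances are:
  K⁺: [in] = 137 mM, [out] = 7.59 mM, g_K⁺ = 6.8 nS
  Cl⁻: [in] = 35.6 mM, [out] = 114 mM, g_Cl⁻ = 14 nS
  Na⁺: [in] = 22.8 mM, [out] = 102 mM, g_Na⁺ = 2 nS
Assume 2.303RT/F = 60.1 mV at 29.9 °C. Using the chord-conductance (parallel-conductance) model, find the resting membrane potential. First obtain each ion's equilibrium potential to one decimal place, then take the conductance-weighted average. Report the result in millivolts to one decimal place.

E_K⁺ = (60.1/1)·log₁₀(7.59/137) = -75.5 mV
E_Cl⁻ = (60.1/-1)·log₁₀(114/35.6) = -30.4 mV
E_Na⁺ = (60.1/1)·log₁₀(102/22.8) = 39.1 mV
Vm = (Σ gᵢEᵢ)/(Σ gᵢ) = (6.8·-75.5 + 14·-30.4 + 2·39.1) / (6.8 + 14 + 2)
= -860.80 / 22.8 = -37.75 mV

-37.8 mV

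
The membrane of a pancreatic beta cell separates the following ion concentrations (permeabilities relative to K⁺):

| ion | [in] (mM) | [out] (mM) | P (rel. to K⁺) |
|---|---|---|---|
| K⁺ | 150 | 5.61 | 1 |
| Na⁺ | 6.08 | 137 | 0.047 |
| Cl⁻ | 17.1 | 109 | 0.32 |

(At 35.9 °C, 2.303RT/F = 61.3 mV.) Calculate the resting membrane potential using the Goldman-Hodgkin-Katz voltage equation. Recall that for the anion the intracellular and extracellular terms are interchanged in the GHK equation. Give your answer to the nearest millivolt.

Vm = 61.3 · log₁₀[(Σ P·[cation]ₒ + Σ P·[anion]ᵢ) / (Σ P·[cation]ᵢ + Σ P·[anion]ₒ)]
Numerator = 1×5.61 + 0.047×137 + 0.32×17.1 = 17.52
Denominator = 1×150 + 0.047×6.08 + 0.32×109 = 185.2
Vm = 61.3 · log₁₀(0.094623) = 61.3 × (-1.0240) = -62.77 mV

-63 mV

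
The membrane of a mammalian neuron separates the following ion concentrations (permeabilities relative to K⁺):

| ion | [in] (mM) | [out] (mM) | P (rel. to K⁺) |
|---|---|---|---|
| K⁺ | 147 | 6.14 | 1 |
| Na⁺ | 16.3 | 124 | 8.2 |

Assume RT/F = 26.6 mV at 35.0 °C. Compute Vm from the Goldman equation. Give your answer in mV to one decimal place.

34.4 mV

Vm = 26.6 · ln[(Σ P·[cation]ₒ + Σ P·[anion]ᵢ) / (Σ P·[cation]ᵢ + Σ P·[anion]ₒ)]
Numerator = 1×6.14 + 8.2×124 = 1023
Denominator = 1×147 + 8.2×16.3 = 280.7
Vm = 26.6 · ln(3.6448) = 26.6 × (1.2933) = 34.40 mV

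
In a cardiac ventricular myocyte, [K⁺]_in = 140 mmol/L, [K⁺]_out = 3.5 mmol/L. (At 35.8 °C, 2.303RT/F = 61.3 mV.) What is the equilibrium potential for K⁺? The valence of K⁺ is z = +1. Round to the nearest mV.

-98 mV

E = (61.3/z) · log₁₀([K⁺]_out/[K⁺]_in) with z = +1.
= (61.3/1) · log₁₀(3.5/140) = 61.30 · log₁₀(0.025)
= 61.30 · (-1.6021) = -98.21 mV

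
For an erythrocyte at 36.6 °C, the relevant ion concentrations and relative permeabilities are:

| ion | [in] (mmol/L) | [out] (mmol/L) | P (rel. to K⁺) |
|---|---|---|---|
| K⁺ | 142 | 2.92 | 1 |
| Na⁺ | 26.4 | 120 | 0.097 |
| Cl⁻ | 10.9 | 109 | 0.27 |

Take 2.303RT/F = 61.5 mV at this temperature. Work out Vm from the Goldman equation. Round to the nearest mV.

Vm = 61.5 · log₁₀[(Σ P·[cation]ₒ + Σ P·[anion]ᵢ) / (Σ P·[cation]ᵢ + Σ P·[anion]ₒ)]
Numerator = 1×2.92 + 0.097×120 + 0.27×10.9 = 17.5
Denominator = 1×142 + 0.097×26.4 + 0.27×109 = 174
Vm = 61.5 · log₁₀(0.1006) = 61.5 × (-0.9974) = -61.34 mV

-61 mV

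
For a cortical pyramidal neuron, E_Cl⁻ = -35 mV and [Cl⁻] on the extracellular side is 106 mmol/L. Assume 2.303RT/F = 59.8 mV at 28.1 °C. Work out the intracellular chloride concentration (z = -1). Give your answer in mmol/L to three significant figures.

27.5 mmol/L

Nernst: E = (59.8/-1) · log₁₀([out]/[in]), so log₁₀([out]/[in]) = -35.0 × -1 / 59.8 = 0.5853.
[out]/[in] = 10^(0.5853) = 3.848.
[in] = 106 / 3.848 = 27.54 mmol/L.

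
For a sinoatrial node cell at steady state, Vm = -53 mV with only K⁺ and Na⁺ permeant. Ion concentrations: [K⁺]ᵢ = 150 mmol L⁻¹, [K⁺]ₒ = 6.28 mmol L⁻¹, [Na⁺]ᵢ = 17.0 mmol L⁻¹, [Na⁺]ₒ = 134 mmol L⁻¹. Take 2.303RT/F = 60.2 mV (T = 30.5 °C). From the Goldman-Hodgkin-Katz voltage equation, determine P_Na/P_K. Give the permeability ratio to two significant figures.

Let α = P_Na/P_K. GHK: Vm = 60.2·log₁₀[(Kₒ + α·Naₒ)/(Kᵢ + α·Naᵢ)].
10^(Vm/60.2) = 10^(-53.0/60.2) = 0.1317
So 0.1317·(Kᵢ + α·Naᵢ) = Kₒ + α·Naₒ → α = (0.1317·150.0 − 6.28) / (134.0 − 0.1317·17.0)
α = (19.76 − 6.28) / (134.0 − 2.239) = 13.48/131.8 = 0.1023

0.10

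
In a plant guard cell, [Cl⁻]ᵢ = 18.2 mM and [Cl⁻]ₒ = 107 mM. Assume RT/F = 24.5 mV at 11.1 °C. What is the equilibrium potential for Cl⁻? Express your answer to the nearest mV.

E = (24.5/z) · ln([Cl⁻]_out/[Cl⁻]_in) with z = -1.
For an anion, dividing by z = -1 reverses the sign.
= (24.5/-1) · ln(107/18.2) = -24.50 · ln(5.879)
= -24.50 · (1.7714) = -43.40 mV

-43 mV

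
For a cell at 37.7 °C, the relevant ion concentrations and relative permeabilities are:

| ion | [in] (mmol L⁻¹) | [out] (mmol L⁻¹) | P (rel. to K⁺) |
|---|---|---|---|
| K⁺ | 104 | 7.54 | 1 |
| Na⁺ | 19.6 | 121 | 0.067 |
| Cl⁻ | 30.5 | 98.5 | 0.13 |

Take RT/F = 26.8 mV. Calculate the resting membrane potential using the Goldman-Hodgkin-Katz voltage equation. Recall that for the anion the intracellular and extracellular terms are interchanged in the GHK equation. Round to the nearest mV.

Vm = 26.8 · ln[(Σ P·[cation]ₒ + Σ P·[anion]ᵢ) / (Σ P·[cation]ᵢ + Σ P·[anion]ₒ)]
Numerator = 1×7.54 + 0.067×121 + 0.13×30.5 = 19.61
Denominator = 1×104 + 0.067×19.6 + 0.13×98.5 = 118.1
Vm = 26.8 · ln(0.16604) = 26.8 × (-1.7955) = -48.12 mV

-48 mV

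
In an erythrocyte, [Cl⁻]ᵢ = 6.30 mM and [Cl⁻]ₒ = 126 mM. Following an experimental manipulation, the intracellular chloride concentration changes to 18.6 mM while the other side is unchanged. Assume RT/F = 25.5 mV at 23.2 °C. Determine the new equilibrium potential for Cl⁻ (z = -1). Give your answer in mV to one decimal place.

-48.8 mV

After the shift: [Cl⁻]_out = 126, [Cl⁻]_in = 18.6 mM.
E_new = (25.5/-1)·ln(126/18.6) = -25.50 · (1.9131) = -48.78 mV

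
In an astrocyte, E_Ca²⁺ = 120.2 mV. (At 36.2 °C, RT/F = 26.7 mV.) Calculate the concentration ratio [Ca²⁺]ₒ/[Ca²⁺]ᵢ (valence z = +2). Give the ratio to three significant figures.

8130

ln([out]/[in]) = E·z/(26.7) = 120.2 × 2 / 26.7 = 9.0037
[out]/[in] = e^(9.0037) = 8133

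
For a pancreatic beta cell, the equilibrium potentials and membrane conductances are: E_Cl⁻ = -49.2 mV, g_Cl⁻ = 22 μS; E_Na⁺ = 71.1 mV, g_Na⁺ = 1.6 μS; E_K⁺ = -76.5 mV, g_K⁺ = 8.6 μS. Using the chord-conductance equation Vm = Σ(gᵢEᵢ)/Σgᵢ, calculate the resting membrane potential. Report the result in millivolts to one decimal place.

-50.5 mV

Σ gᵢEᵢ = 22·(-49.2) + 1.6·(71.1) + 8.6·(-76.5) = -1626.54
Σ gᵢ = 22 + 1.6 + 8.6 = 32.2
Vm = -1626.54 / 32.2 = -50.51 mV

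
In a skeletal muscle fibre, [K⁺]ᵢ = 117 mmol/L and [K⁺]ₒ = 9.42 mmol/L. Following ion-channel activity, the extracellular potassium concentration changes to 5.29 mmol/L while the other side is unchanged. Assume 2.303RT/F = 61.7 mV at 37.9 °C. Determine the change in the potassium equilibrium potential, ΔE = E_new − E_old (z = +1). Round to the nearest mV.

-15 mV

E_old = (61.7/1)·log₁₀(9.42/117) = -67.51 mV
E_new = (61.7/1)·log₁₀(5.29/117) = -82.97 mV
ΔE = -82.97 − (-67.51) = -15.46 mV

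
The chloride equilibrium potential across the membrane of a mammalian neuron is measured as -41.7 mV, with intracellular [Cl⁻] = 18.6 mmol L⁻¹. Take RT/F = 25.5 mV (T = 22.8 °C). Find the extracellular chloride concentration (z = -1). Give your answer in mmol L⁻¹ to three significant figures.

Nernst: E = (25.5/-1) · ln([out]/[in]), so ln([out]/[in]) = -41.7 × -1 / 25.5 = 1.6353.
[out]/[in] = e^(1.6353) = 5.131.
[out] = 5.131 × 18.6 = 95.44 mmol L⁻¹.

95.4 mmol L⁻¹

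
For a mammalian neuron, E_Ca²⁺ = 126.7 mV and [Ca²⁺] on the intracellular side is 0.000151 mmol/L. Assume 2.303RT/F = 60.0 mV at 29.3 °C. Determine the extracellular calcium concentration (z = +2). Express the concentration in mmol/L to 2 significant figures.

Nernst: E = (60.0/2) · log₁₀([out]/[in]), so log₁₀([out]/[in]) = 126.7 × 2 / 60.0 = 4.2233.
[out]/[in] = 10^(4.2233) = 1.672e+04.
[out] = 1.672e+04 × 0.000151 = 2.525 mmol/L.

2.5 mmol/L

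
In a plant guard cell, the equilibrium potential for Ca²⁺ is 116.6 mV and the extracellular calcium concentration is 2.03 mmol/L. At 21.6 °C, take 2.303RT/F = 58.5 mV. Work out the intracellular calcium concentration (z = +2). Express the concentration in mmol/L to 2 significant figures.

0.00021 mmol/L

Nernst: E = (58.5/2) · log₁₀([out]/[in]), so log₁₀([out]/[in]) = 116.6 × 2 / 58.5 = 3.9863.
[out]/[in] = 10^(3.9863) = 9690.
[in] = 2.03 / 9690 = 0.0002095 mmol/L.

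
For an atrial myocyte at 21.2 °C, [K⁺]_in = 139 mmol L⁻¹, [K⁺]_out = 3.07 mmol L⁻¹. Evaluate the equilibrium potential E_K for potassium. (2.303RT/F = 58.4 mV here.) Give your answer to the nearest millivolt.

-97 mV

E = (58.4/z) · log₁₀([K⁺]_out/[K⁺]_in) with z = +1.
= (58.4/1) · log₁₀(3.07/139) = 58.40 · log₁₀(0.02209)
= 58.40 · (-1.6559) = -96.70 mV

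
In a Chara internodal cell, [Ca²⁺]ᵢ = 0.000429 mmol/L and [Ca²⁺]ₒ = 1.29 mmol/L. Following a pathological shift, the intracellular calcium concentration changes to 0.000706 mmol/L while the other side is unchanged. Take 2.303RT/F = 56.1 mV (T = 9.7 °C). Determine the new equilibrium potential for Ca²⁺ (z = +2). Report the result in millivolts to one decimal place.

91.5 mV

After the shift: [Ca²⁺]_out = 1.29, [Ca²⁺]_in = 0.000706 mmol/L.
E_new = (56.1/2)·log₁₀(1.29/0.000706) = 28.05 · (3.2618) = 91.49 mV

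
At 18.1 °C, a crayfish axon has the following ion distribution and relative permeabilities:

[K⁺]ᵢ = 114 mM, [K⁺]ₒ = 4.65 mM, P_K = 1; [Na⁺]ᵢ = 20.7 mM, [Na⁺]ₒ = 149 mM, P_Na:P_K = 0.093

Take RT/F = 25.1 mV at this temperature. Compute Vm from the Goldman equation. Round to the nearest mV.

Vm = 25.1 · ln[(Σ P·[cation]ₒ + Σ P·[anion]ᵢ) / (Σ P·[cation]ᵢ + Σ P·[anion]ₒ)]
Numerator = 1×4.65 + 0.093×149 = 18.51
Denominator = 1×114 + 0.093×20.7 = 115.9
Vm = 25.1 · ln(0.15965) = 25.1 × (-1.8348) = -46.05 mV

-46 mV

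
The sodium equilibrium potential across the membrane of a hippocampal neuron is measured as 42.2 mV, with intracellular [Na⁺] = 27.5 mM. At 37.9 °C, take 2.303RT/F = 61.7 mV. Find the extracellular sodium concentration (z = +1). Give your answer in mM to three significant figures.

133 mM

Nernst: E = (61.7/1) · log₁₀([out]/[in]), so log₁₀([out]/[in]) = 42.2 × 1 / 61.7 = 0.6840.
[out]/[in] = 10^(0.6840) = 4.83.
[out] = 4.83 × 27.5 = 132.8 mM.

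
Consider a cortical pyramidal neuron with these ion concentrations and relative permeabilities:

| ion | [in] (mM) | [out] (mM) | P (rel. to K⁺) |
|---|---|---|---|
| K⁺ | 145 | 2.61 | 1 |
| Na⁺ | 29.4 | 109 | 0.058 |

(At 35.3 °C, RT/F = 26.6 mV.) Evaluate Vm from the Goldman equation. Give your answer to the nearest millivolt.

-74 mV

Vm = 26.6 · ln[(Σ P·[cation]ₒ + Σ P·[anion]ᵢ) / (Σ P·[cation]ᵢ + Σ P·[anion]ₒ)]
Numerator = 1×2.61 + 0.058×109 = 8.932
Denominator = 1×145 + 0.058×29.4 = 146.7
Vm = 26.6 · ln(0.060884) = 26.6 × (-2.7988) = -74.45 mV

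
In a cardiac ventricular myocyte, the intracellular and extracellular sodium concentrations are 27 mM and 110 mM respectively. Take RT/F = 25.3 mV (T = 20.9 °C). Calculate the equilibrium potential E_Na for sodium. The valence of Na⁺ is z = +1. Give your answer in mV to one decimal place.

E = (25.3/z) · ln([Na⁺]_out/[Na⁺]_in) with z = +1.
= (25.3/1) · ln(110/27) = 25.30 · ln(4.074)
= 25.30 · (1.4046) = 35.54 mV

35.5 mV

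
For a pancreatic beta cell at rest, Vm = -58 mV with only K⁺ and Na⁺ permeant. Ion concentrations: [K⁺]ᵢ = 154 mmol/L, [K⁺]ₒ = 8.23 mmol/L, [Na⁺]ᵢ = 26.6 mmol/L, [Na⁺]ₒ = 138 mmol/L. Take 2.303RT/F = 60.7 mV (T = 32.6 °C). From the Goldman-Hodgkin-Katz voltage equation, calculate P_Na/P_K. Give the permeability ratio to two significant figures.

Let α = P_Na/P_K. GHK: Vm = 60.7·log₁₀[(Kₒ + α·Naₒ)/(Kᵢ + α·Naᵢ)].
10^(Vm/60.7) = 10^(-58.0/60.7) = 0.11079
So 0.11079·(Kᵢ + α·Naᵢ) = Kₒ + α·Naₒ → α = (0.11079·154.0 − 8.23) / (138.0 − 0.11079·26.6)
α = (17.06 − 8.23) / (138.0 − 2.947) = 8.831/135.1 = 0.06539

0.065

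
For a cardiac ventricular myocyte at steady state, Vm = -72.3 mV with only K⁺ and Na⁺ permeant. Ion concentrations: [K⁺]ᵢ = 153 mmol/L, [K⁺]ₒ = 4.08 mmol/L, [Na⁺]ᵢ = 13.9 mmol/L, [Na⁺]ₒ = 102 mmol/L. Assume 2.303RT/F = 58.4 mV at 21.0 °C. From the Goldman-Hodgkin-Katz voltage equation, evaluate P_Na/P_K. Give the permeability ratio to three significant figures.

Let α = P_Na/P_K. GHK: Vm = 58.4·log₁₀[(Kₒ + α·Naₒ)/(Kᵢ + α·Naᵢ)].
10^(Vm/58.4) = 10^(-72.3/58.4) = 0.057808
So 0.057808·(Kᵢ + α·Naᵢ) = Kₒ + α·Naₒ → α = (0.057808·153.0 − 4.08) / (102.0 − 0.057808·13.9)
α = (8.845 − 4.08) / (102.0 − 0.8035) = 4.765/101.2 = 0.04708

0.0471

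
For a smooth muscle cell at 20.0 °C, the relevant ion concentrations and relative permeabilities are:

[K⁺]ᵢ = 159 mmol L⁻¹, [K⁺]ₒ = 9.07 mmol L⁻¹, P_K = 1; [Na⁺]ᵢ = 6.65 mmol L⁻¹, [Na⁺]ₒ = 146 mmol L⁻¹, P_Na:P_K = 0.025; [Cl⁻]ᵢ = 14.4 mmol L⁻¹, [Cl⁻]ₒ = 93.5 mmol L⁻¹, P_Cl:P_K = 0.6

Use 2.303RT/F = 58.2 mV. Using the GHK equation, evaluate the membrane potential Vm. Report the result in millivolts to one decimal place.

-58.4 mV

Vm = 58.2 · log₁₀[(Σ P·[cation]ₒ + Σ P·[anion]ᵢ) / (Σ P·[cation]ᵢ + Σ P·[anion]ₒ)]
Numerator = 1×9.07 + 0.025×146 + 0.6×14.4 = 21.36
Denominator = 1×159 + 0.025×6.65 + 0.6×93.5 = 215.3
Vm = 58.2 · log₁₀(0.099226) = 58.2 × (-1.0034) = -58.40 mV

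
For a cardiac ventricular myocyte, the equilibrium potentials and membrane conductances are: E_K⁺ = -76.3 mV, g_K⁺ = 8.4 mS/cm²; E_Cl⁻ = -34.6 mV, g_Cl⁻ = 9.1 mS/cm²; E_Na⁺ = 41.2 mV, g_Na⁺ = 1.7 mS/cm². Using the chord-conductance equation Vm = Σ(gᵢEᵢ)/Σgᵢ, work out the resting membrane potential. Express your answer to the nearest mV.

-46 mV

Σ gᵢEᵢ = 8.4·(-76.3) + 9.1·(-34.6) + 1.7·(41.2) = -885.74
Σ gᵢ = 8.4 + 9.1 + 1.7 = 19.2
Vm = -885.74 / 19.2 = -46.13 mV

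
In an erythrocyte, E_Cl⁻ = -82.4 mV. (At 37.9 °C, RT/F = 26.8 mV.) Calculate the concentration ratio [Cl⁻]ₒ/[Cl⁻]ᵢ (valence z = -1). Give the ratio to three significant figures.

ln([out]/[in]) = E·z/(26.8) = -82.4 × -1 / 26.8 = 3.0746
[out]/[in] = e^(3.0746) = 21.64

21.6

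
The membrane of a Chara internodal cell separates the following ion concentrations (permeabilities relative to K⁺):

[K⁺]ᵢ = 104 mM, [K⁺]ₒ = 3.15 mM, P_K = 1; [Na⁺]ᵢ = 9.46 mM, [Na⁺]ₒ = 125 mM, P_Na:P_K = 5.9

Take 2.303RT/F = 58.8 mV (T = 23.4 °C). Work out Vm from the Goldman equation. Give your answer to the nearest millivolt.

Vm = 58.8 · log₁₀[(Σ P·[cation]ₒ + Σ P·[anion]ᵢ) / (Σ P·[cation]ᵢ + Σ P·[anion]ₒ)]
Numerator = 1×3.15 + 5.9×125 = 740.6
Denominator = 1×104 + 5.9×9.46 = 159.8
Vm = 58.8 · log₁₀(4.6345) = 58.8 × (0.6660) = 39.16 mV

39 mV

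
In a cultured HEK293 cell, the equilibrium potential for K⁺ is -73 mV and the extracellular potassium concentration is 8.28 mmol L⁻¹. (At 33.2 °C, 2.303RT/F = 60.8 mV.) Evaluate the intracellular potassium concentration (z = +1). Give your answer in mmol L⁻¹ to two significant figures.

Nernst: E = (60.8/1) · log₁₀([out]/[in]), so log₁₀([out]/[in]) = -73.0 × 1 / 60.8 = -1.2007.
[out]/[in] = 10^(-1.2007) = 0.063.
[in] = 8.28 / 0.063 = 131.4 mmol L⁻¹.

130 mmol L⁻¹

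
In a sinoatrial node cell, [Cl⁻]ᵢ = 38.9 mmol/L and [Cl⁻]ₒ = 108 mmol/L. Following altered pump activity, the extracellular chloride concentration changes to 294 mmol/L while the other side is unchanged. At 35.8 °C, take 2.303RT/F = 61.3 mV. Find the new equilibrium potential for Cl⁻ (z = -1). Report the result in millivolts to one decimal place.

After the shift: [Cl⁻]_out = 294, [Cl⁻]_in = 38.9 mmol/L.
E_new = (61.3/-1)·log₁₀(294/38.9) = -61.30 · (0.8784) = -53.85 mV

-53.8 mV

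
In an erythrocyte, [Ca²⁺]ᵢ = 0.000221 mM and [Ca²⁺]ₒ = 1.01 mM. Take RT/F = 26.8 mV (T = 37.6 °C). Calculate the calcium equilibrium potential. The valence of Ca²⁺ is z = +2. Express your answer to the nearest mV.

E = (26.8/z) · ln([Ca²⁺]_out/[Ca²⁺]_in) with z = +2.
= (26.8/2) · ln(1.01/0.000221) = 13.40 · ln(4570)
= 13.40 · (8.4273) = 112.93 mV

113 mV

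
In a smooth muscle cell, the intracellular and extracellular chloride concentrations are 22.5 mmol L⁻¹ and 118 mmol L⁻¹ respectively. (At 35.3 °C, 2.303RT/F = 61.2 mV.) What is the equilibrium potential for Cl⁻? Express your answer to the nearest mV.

E = (61.2/z) · log₁₀([Cl⁻]_out/[Cl⁻]_in) with z = -1.
For an anion, dividing by z = -1 reverses the sign.
= (61.2/-1) · log₁₀(118/22.5) = -61.20 · log₁₀(5.244)
= -61.20 · (0.7197) = -44.05 mV

-44 mV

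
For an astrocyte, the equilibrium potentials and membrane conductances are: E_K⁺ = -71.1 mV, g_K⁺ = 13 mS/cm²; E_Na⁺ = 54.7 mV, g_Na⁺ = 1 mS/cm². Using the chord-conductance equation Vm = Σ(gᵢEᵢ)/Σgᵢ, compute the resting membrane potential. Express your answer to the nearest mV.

Σ gᵢEᵢ = 13·(-71.1) + 1·(54.7) = -869.60
Σ gᵢ = 13 + 1 = 14
Vm = -869.60 / 14 = -62.11 mV

-62 mV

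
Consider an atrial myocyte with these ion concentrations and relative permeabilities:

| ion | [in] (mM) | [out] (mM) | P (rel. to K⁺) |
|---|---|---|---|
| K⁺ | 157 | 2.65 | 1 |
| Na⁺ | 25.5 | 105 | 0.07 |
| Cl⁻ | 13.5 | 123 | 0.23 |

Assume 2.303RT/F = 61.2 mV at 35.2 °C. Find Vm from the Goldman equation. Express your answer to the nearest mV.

-71 mV

Vm = 61.2 · log₁₀[(Σ P·[cation]ₒ + Σ P·[anion]ᵢ) / (Σ P·[cation]ᵢ + Σ P·[anion]ₒ)]
Numerator = 1×2.65 + 0.07×105 + 0.23×13.5 = 13.11
Denominator = 1×157 + 0.07×25.5 + 0.23×123 = 187.1
Vm = 61.2 · log₁₀(0.070052) = 61.2 × (-1.1546) = -70.66 mV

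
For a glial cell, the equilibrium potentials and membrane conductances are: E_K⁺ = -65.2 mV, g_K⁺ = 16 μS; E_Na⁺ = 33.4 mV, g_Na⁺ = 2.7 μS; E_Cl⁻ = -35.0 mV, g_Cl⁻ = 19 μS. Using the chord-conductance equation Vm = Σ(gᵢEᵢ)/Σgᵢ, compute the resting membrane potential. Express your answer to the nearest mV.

Σ gᵢEᵢ = 16·(-65.2) + 2.7·(33.4) + 19·(-35.0) = -1618.02
Σ gᵢ = 16 + 2.7 + 19 = 37.7
Vm = -1618.02 / 37.7 = -42.92 mV

-43 mV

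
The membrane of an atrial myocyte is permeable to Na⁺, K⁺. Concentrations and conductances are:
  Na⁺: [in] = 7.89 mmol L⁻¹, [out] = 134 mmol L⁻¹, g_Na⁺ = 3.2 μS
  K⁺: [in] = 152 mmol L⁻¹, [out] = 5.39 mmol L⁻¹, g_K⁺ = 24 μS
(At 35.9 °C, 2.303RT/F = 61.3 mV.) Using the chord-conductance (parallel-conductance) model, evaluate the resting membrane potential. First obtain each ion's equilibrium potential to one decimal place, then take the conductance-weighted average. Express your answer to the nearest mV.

E_Na⁺ = (61.3/1)·log₁₀(134/7.89) = 75.4 mV
E_K⁺ = (61.3/1)·log₁₀(5.39/152) = -88.9 mV
Vm = (Σ gᵢEᵢ)/(Σ gᵢ) = (3.2·75.4 + 24·-88.9) / (3.2 + 24)
= -1892.32 / 27.2 = -69.57 mV

-70 mV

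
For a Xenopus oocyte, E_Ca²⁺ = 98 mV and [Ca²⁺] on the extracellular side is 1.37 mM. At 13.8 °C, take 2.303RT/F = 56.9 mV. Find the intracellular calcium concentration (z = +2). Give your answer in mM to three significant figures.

0.000492 mM

Nernst: E = (56.9/2) · log₁₀([out]/[in]), so log₁₀([out]/[in]) = 98.0 × 2 / 56.9 = 3.4446.
[out]/[in] = 10^(3.4446) = 2784.
[in] = 1.37 / 2784 = 0.0004921 mM.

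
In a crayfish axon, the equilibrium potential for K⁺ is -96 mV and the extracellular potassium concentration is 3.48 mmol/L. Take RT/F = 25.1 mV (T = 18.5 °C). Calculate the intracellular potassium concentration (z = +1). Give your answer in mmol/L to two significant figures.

160 mmol/L

Nernst: E = (25.1/1) · ln([out]/[in]), so ln([out]/[in]) = -96.0 × 1 / 25.1 = -3.8247.
[out]/[in] = e^(-3.8247) = 0.02182.
[in] = 3.48 / 0.02182 = 159.5 mmol/L.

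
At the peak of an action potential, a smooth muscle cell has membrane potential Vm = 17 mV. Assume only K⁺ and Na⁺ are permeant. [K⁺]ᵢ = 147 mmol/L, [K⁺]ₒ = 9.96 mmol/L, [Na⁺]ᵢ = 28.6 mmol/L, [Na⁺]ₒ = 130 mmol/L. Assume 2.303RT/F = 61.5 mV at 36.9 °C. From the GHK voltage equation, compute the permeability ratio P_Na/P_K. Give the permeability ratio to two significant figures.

3.5

Let α = P_Na/P_K. GHK: Vm = 61.5·log₁₀[(Kₒ + α·Naₒ)/(Kᵢ + α·Naᵢ)].
10^(Vm/61.5) = 10^(17.0/61.5) = 1.8898
So 1.8898·(Kᵢ + α·Naᵢ) = Kₒ + α·Naₒ → α = (1.8898·147.0 − 9.96) / (130.0 − 1.8898·28.6)
α = (277.8 − 9.96) / (130.0 − 54.05) = 267.8/75.95 = 3.527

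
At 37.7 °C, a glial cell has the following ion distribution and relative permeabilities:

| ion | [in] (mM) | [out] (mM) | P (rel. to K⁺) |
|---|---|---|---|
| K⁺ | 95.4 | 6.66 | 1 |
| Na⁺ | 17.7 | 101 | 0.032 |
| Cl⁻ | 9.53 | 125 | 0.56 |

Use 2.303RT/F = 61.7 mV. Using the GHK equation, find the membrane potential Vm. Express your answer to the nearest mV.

Vm = 61.7 · log₁₀[(Σ P·[cation]ₒ + Σ P·[anion]ᵢ) / (Σ P·[cation]ᵢ + Σ P·[anion]ₒ)]
Numerator = 1×6.66 + 0.032×101 + 0.56×9.53 = 15.23
Denominator = 1×95.4 + 0.032×17.7 + 0.56×125 = 166
Vm = 61.7 · log₁₀(0.091758) = 61.7 × (-1.0374) = -64.00 mV

-64 mV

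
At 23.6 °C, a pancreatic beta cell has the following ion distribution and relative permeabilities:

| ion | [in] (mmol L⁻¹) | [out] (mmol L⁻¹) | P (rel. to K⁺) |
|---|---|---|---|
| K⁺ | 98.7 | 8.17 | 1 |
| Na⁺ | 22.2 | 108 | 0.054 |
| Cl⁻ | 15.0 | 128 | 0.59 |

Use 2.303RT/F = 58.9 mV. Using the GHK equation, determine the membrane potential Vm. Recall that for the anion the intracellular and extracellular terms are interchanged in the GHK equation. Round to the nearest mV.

Vm = 58.9 · log₁₀[(Σ P·[cation]ₒ + Σ P·[anion]ᵢ) / (Σ P·[cation]ᵢ + Σ P·[anion]ₒ)]
Numerator = 1×8.17 + 0.054×108 + 0.59×15.0 = 22.85
Denominator = 1×98.7 + 0.054×22.2 + 0.59×128 = 175.4
Vm = 58.9 · log₁₀(0.13027) = 58.9 × (-0.8852) = -52.14 mV

-52 mV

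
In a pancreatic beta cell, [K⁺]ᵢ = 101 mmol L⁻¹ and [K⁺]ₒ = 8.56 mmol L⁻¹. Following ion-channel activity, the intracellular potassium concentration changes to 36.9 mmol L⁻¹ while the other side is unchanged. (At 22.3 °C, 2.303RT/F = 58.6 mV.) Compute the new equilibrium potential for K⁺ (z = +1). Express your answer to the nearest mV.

After the shift: [K⁺]_out = 8.56, [K⁺]_in = 36.9 mmol L⁻¹.
E_new = (58.6/1)·log₁₀(8.56/36.9) = 58.60 · (-0.6346) = -37.18 mV

-37 mV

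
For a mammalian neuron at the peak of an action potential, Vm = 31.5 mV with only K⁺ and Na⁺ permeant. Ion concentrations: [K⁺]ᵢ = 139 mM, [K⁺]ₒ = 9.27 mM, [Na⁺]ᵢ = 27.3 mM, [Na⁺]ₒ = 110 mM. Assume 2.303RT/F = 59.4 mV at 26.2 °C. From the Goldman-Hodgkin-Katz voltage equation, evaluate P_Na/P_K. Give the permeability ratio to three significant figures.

26.5

Let α = P_Na/P_K. GHK: Vm = 59.4·log₁₀[(Kₒ + α·Naₒ)/(Kᵢ + α·Naᵢ)].
10^(Vm/59.4) = 10^(31.5/59.4) = 3.3908
So 3.3908·(Kᵢ + α·Naᵢ) = Kₒ + α·Naₒ → α = (3.3908·139.0 − 9.27) / (110.0 − 3.3908·27.3)
α = (471.3 − 9.27) / (110.0 − 92.57) = 462.1/17.43 = 26.51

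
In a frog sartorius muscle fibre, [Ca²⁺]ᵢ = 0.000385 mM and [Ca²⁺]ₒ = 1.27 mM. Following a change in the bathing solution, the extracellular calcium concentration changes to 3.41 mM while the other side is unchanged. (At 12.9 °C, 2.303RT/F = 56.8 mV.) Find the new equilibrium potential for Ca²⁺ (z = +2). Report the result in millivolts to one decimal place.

112.1 mV

After the shift: [Ca²⁺]_out = 3.41, [Ca²⁺]_in = 0.000385 mM.
E_new = (56.8/2)·log₁₀(3.41/0.000385) = 28.40 · (3.9473) = 112.10 mV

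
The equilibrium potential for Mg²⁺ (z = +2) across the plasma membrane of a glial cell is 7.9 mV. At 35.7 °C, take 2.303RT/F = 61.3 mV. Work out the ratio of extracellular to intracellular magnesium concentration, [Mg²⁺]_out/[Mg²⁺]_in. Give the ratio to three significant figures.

log₁₀([out]/[in]) = E·z/(61.3) = 7.9 × 2 / 61.3 = 0.2577
[out]/[in] = 10^(0.2577) = 1.81

1.81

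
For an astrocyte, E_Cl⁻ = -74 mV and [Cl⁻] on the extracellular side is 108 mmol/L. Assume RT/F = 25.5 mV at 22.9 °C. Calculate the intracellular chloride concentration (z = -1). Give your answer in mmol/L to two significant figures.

Nernst: E = (25.5/-1) · ln([out]/[in]), so ln([out]/[in]) = -74.0 × -1 / 25.5 = 2.9020.
[out]/[in] = e^(2.9020) = 18.21.
[in] = 108 / 18.21 = 5.931 mmol/L.

5.9 mmol/L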